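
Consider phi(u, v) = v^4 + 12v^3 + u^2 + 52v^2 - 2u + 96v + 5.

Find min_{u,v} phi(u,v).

phi(u,v) separates as P(u) + Q(v) + 5, so its minimum is min P + min Q + 5.
P'(u) = 2u - 2 vanishes at u ∈ {1}; Q'(v) = 4(v + 2)(v + 3)(v + 4) vanishes at v ∈ {-4, -3, -2}.
Local minima of P (where P''>0): P(1)=-1. Local minima of Q: Q(-4)=-64, Q(-2)=-64.
So the global minimum of phi is P(1) + Q(-4) + 5 = -1 − 64 + 5 = -60, attained at (1, -4).

-60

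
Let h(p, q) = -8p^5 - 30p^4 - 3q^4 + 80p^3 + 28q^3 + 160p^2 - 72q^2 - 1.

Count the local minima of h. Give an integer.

h separates as a function of p plus a function of q, so ∇h=0 decouples.
∂h/∂p = -40p(p - 2)(p + 1)(p + 4) = 0 at p ∈ {-4, -1, 0, 2}; ∂h/∂q = -12q(q - 4)(q - 3) = 0 at q ∈ {0, 3, 4}.
The Hessian is diagonal: diag(h_pp, h_qq). Second derivatives: h_pp(-4)=2880, h_pp(-1)=-360, h_pp(0)=320, h_pp(2)=-1440; h_qq(0)=-144, h_qq(3)=36, h_qq(4)=-48.
Local minima occur where both diagonal entries positive: (-4, 3), (0, 3). Count: 2.

2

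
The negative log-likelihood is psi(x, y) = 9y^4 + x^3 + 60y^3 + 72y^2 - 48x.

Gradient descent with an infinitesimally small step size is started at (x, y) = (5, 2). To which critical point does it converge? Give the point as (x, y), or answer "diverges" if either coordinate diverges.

(4, 0)

psi is separable, so gradient descent decouples: x follows -∂psi/∂x, y follows -∂psi/∂y.
∂psi/∂x = 3(x - 4)(x + 4); at x=5 this is 27, so x decreases.
∂psi/∂y = 36y(y + 1)(y + 4); at y=2 this is 1296, so y decreases.
x converges to its nearest critical value 4 (a local min of the x-part); y converges to 0. The iterate converges to (4, 0).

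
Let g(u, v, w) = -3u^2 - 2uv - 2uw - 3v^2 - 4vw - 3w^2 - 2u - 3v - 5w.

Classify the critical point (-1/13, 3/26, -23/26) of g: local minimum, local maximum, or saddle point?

local maximum

The Hessian is constant: H = [[-6, -2, -2], [-2, -6, -4], [-2, -4, -6]].
Leading principal minors: Δ₁ = -6, Δ₂ = 32, Δ₃ = -104.
The minors alternate sign starting negative (−, +, −), so H is negative definite: a local maximum.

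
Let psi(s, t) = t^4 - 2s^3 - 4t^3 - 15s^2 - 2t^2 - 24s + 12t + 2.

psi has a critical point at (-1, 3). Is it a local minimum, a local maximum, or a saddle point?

The mixed partial ∂²psi/∂s∂t is 0, so the Hessian at any point is diag(psi_ss, psi_tt) = diag(-6(2s + 5), 4(3t^2 - 6t - 1)).
At (-1, 3): H = diag(-18, 32).
The eigenvalues have opposite signs, so H is indefinite: a saddle point.

saddle point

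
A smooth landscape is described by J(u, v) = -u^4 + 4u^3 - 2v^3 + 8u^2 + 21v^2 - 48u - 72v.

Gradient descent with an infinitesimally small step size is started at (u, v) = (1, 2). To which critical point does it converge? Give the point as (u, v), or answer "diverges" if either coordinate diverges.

J is separable, so gradient descent decouples: u follows -∂J/∂u, v follows -∂J/∂v.
∂J/∂u = -4(u - 3)(u - 2)(u + 2); at u=1 this is -24, so u increases.
∂J/∂v = -6(v - 4)(v - 3); at v=2 this is -12, so v increases.
u converges to its nearest critical value 2 (a local min of the u-part); v converges to 3. The iterate converges to (2, 3).

(2, 3)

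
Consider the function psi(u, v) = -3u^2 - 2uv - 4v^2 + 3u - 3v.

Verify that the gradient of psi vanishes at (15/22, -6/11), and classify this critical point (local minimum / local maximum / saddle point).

local maximum

∇psi = (-6u - 2v + 3, -2u - 8v - 3); substituting (15/22, -6/11) gives ∇psi = (0, 0), so (15/22, -6/11) is indeed a critical point.
The Hessian of psi is constant: H = [[-6, -2], [-2, -8]].
det(H) = (-6)·(-8) − (-2)² = 44.
det(H) > 0 and tr(H) = -14 < 0, so H is negative definite and the point is a local maximum.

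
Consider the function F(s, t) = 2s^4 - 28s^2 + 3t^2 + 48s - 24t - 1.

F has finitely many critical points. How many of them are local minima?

F separates as a function of s plus a function of t, so ∇F=0 decouples.
∂F/∂s = 8(s - 2)(s - 1)(s + 3) = 0 at s ∈ {-3, 1, 2}; ∂F/∂t = 6(t - 4) = 0 at t ∈ {4}.
The Hessian is diagonal: diag(F_ss, F_tt). Second derivatives: F_ss(-3)=160, F_ss(1)=-32, F_ss(2)=40; F_tt(4)=6.
Local minima occur where both diagonal entries positive: (-3, 4), (2, 4). Count: 2.

2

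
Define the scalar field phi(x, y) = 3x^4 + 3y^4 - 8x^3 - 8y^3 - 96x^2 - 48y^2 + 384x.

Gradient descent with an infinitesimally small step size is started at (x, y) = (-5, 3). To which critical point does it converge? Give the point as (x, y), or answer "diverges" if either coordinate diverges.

phi is separable, so gradient descent decouples: x follows -∂phi/∂x, y follows -∂phi/∂y.
∂phi/∂x = 12(x - 4)(x - 2)(x + 4); at x=-5 this is -756, so x increases.
∂phi/∂y = 12y(y - 4)(y + 2); at y=3 this is -180, so y increases.
x converges to its nearest critical value -4 (a local min of the x-part); y converges to 4. The iterate converges to (-4, 4).

(-4, 4)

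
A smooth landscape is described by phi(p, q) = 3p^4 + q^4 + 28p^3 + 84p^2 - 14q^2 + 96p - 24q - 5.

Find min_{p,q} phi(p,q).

phi(p,q) separates as A(p) + B(q) − 5, so its minimum is min A + min B − 5.
A'(p) = 12(p + 1)(p + 2)(p + 4) vanishes at p ∈ {-4, -2, -1}; B'(q) = 4(q - 3)(q + 1)(q + 2) vanishes at q ∈ {-2, -1, 3}.
Local minima of A (where A''>0): A(-4)=-64, A(-1)=-37. Local minima of B: B(-2)=8, B(3)=-117.
So the global minimum of phi is A(-4) + B(3) − 5 = -64 − 117 − 5 = -186, attained at (-4, 3).

-186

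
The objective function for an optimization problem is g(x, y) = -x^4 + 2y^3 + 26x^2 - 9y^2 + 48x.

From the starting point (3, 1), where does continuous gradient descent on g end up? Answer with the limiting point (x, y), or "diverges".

g is separable, so gradient descent decouples: x follows -∂g/∂x, y follows -∂g/∂y.
∂g/∂x = -4(x - 4)(x + 1)(x + 3); at x=3 this is 96, so x decreases.
∂g/∂y = 6y(y - 3); at y=1 this is -12, so y increases.
x converges to its nearest critical value -1 (a local min of the x-part); y converges to 3. The iterate converges to (-1, 3).

(-1, 3)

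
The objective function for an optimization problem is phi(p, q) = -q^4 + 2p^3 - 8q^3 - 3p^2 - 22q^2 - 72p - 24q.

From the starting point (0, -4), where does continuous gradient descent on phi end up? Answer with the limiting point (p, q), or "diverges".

diverges

phi is separable, so gradient descent decouples: p follows -∂phi/∂p, q follows -∂phi/∂q.
∂phi/∂p = 6(p - 4)(p + 3); at p=0 this is -72, so p increases.
∂phi/∂q = -4(q + 1)(q + 2)(q + 3); at q=-4 this is 24, so q decreases.
The q-coordinate has no critical point in that direction and runs off to infinity.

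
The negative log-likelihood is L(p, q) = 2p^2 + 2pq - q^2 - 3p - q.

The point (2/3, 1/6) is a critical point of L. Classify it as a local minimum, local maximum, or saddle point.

The Hessian of L is constant: H = [[4, 2], [2, -2]].
det(H) = 4·(-2) − 2² = -12.
Since det(H) < 0, H is indefinite and the critical point is a saddle point.

saddle point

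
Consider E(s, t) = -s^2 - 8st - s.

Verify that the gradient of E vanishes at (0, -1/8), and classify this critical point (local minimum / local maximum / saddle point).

saddle point

∇E = (-2s - 8t - 1, -8s); substituting (0, -1/8) gives ∇E = (0, 0), so (0, -1/8) is indeed a critical point.
The Hessian of E is constant: H = [[-2, -8], [-8, 0]].
det(H) = (-2)·0 − (-8)² = -64.
Since det(H) < 0, H is indefinite and the critical point is a saddle point.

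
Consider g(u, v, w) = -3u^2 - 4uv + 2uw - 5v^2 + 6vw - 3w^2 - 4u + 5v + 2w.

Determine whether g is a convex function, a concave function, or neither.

g is quadratic, so its Hessian is the constant matrix H = [[-6, -4, 2], [-4, -10, 6], [2, 6, -6]].
Leading principal minors: -6, 44, -104.
Signs alternate −, +, − ⇒ H ≺ 0 ⇒ concave.

concave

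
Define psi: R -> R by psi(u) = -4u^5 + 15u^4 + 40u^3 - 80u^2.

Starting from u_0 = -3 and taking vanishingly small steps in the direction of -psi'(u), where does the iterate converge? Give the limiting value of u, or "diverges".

psi'(u) = -20u(u - 4)(u - 1)(u + 2), so psi'(-3) = -1680.
Gradient descent moves in the -psi' direction, i.e. u is increasing.
The nearest critical point in that direction is u = -2, where psi'' = 720 > 0 (a local minimum). The iterate converges there.

-2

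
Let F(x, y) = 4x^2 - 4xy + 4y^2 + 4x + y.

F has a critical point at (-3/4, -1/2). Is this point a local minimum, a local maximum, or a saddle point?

The Hessian of F is constant: H = [[8, -4], [-4, 8]].
det(H) = 8·8 − (-4)² = 48.
det(H) > 0 and tr(H) = 16 > 0, so H is positive definite and the point is a local minimum.

local minimum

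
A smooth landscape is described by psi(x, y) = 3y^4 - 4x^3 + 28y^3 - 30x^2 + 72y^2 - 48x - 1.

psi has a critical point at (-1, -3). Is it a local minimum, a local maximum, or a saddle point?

local maximum

The mixed partial ∂²psi/∂x∂y is 0, so the Hessian at any point is diag(psi_xx, psi_yy) = diag(-12(2x + 5), 12(3y^2 + 14y + 12)).
At (-1, -3): H = diag(-36, -36).
Both eigenvalues are negative, so H is negative definite: a local maximum.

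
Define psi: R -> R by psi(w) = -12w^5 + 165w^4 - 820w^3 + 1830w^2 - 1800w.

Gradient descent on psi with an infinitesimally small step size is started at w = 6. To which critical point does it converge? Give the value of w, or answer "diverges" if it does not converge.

psi'(w) = -60(w - 5)(w - 3)(w - 2)(w - 1), so psi'(6) = -3600.
Gradient descent moves in the -psi' direction, i.e. w is increasing.
There is no critical point above w=6, and psi' keeps the same sign, so the iterate runs off to +∞.

diverges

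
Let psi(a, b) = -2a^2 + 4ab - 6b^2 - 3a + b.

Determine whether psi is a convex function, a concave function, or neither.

concave

psi is quadratic, so its Hessian is the constant matrix H = [[-4, 4], [4, -12]].
det(H) = 32, tr(H) = -16.
det(H) > 0 and tr(H) < 0, so H is negative definite everywhere: concave.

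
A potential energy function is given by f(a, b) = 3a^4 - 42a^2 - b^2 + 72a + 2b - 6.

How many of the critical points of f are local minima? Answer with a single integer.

f separates as a function of a plus a function of b, so ∇f=0 decouples.
∂f/∂a = 12(a - 2)(a - 1)(a + 3) = 0 at a ∈ {-3, 1, 2}; ∂f/∂b = -2(b - 1) = 0 at b ∈ {1}.
The Hessian is diagonal: diag(f_aa, f_bb). Second derivatives: f_aa(-3)=240, f_aa(1)=-48, f_aa(2)=60; f_bb(1)=-2.
Local minima occur where both diagonal entries positive: none. Count: 0.

0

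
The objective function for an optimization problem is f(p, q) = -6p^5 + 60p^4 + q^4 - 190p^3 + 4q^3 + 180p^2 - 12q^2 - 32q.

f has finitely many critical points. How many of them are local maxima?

2

f separates as a function of p plus a function of q, so ∇f=0 decouples.
∂f/∂p = -30p(p - 4)(p - 3)(p - 1) = 0 at p ∈ {0, 1, 3, 4}; ∂f/∂q = 4(q - 2)(q + 1)(q + 4) = 0 at q ∈ {-4, -1, 2}.
The Hessian is diagonal: diag(f_pp, f_qq). Second derivatives: f_pp(0)=360, f_pp(1)=-180, f_pp(3)=180, f_pp(4)=-360; f_qq(-4)=72, f_qq(-1)=-36, f_qq(2)=72.
Local maxima occur where both diagonal entries negative: (1, -1), (4, -1). Count: 2.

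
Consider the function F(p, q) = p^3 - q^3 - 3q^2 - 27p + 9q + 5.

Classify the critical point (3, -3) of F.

local minimum

The mixed partial ∂²F/∂p∂q is 0, so the Hessian at any point is diag(F_pp, F_qq) = diag(6p, -6(q + 1)).
At (3, -3): H = diag(18, 12).
Both eigenvalues are positive, so H is positive definite: a local minimum.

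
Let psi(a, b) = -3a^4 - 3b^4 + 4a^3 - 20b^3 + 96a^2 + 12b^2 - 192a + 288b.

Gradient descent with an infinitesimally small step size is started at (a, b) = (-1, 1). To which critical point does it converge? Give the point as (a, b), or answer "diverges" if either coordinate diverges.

(1, -3)

psi is separable, so gradient descent decouples: a follows -∂psi/∂a, b follows -∂psi/∂b.
∂psi/∂a = -12(a - 4)(a - 1)(a + 4); at a=-1 this is -360, so a increases.
∂psi/∂b = -12(b - 2)(b + 3)(b + 4); at b=1 this is 240, so b decreases.
a converges to its nearest critical value 1 (a local min of the a-part); b converges to -3. The iterate converges to (1, -3).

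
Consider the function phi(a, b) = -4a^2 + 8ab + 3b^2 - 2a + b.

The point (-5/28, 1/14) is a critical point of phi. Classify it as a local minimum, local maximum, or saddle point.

saddle point

The Hessian of phi is constant: H = [[-8, 8], [8, 6]].
det(H) = (-8)·6 − 8² = -112.
Since det(H) < 0, H is indefinite and the critical point is a saddle point.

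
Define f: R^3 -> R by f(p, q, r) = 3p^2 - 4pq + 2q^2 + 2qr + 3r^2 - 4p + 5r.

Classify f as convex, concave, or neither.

f is quadratic, so its Hessian is the constant matrix H = [[6, -4, 0], [-4, 4, 2], [0, 2, 6]].
Leading principal minors: 6, 8, 24.
All positive ⇒ H ≻ 0 ⇒ convex.

convex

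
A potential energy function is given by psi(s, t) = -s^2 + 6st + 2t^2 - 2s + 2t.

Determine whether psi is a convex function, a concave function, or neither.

neither

psi is quadratic, so its Hessian is the constant matrix H = [[-2, 6], [6, 4]].
det(H) = -44, tr(H) = 2.
det(H) < 0, so H is indefinite: neither convex nor concave.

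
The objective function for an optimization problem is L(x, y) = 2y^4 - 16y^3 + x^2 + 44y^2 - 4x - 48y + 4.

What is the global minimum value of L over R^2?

L(x,y) separates as P(x) + Q(y) + 4, so its minimum is min P + min Q + 4.
P'(x) = 2x - 4 vanishes at x ∈ {2}; Q'(y) = 8(y - 3)(y - 2)(y - 1) vanishes at y ∈ {1, 2, 3}.
Local minima of P (where P''>0): P(2)=-4. Local minima of Q: Q(1)=-18, Q(3)=-18.
So the global minimum of L is P(2) + Q(1) + 4 = -4 − 18 + 4 = -18, attained at (2, 1).

-18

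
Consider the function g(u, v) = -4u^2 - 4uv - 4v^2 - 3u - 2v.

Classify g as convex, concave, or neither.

concave

g is quadratic, so its Hessian is the constant matrix H = [[-8, -4], [-4, -8]].
det(H) = 48, tr(H) = -16.
det(H) > 0 and tr(H) < 0, so H is negative definite everywhere: concave.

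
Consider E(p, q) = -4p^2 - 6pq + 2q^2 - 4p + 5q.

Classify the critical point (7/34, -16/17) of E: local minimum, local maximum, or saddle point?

The Hessian of E is constant: H = [[-8, -6], [-6, 4]].
det(H) = (-8)·4 − (-6)² = -68.
Since det(H) < 0, H is indefinite and the critical point is a saddle point.

saddle point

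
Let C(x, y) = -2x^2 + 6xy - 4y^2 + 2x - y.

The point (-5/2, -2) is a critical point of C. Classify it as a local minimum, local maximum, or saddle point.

saddle point

The Hessian of C is constant: H = [[-4, 6], [6, -8]].
det(H) = (-4)·(-8) − 6² = -4.
Since det(H) < 0, H is indefinite and the critical point is a saddle point.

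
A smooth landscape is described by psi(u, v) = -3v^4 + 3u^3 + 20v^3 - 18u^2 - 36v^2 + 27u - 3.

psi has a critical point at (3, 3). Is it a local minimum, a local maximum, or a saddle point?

saddle point

The mixed partial ∂²psi/∂u∂v is 0, so the Hessian at any point is diag(psi_uu, psi_vv) = diag(18(u - 2), 12(-3v^2 + 10v - 6)).
At (3, 3): H = diag(18, -36).
The eigenvalues have opposite signs, so H is indefinite: a saddle point.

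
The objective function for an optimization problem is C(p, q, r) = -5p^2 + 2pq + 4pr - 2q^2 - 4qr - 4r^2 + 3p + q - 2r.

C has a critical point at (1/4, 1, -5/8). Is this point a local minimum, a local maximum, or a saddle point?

The Hessian is constant: H = [[-10, 2, 4], [2, -4, -4], [4, -4, -8]].
Leading principal minors: Δ₁ = -10, Δ₂ = 36, Δ₃ = -128.
The minors alternate sign starting negative (−, +, −), so H is negative definite: a local maximum.

local maximum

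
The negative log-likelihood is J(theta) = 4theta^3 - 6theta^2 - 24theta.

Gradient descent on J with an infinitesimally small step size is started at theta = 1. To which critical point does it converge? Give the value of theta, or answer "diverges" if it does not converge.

2

J'(theta) = 12(theta - 2)(theta + 1), so J'(1) = -24.
Gradient descent moves in the -J' direction, i.e. theta is increasing.
The nearest critical point in that direction is theta = 2, where J'' = 36 > 0 (a local minimum). The iterate converges there.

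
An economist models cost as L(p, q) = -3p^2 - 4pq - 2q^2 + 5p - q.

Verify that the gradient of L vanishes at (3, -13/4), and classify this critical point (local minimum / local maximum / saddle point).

local maximum

∇L = (-6p - 4q + 5, -4p - 4q - 1); substituting (3, -13/4) gives ∇L = (0, 0), so (3, -13/4) is indeed a critical point.
The Hessian of L is constant: H = [[-6, -4], [-4, -4]].
det(H) = (-6)·(-4) − (-4)² = 8.
det(H) > 0 and tr(H) = -10 < 0, so H is negative definite and the point is a local maximum.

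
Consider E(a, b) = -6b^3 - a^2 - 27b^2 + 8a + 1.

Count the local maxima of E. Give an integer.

1

E separates as a function of a plus a function of b, so ∇E=0 decouples.
∂E/∂a = -2(a - 4) = 0 at a ∈ {4}; ∂E/∂b = -18b(b + 3) = 0 at b ∈ {-3, 0}.
The Hessian is diagonal: diag(E_aa, E_bb). Second derivatives: E_aa(4)=-2; E_bb(-3)=54, E_bb(0)=-54.
Local maxima occur where both diagonal entries negative: (4, 0). Count: 1.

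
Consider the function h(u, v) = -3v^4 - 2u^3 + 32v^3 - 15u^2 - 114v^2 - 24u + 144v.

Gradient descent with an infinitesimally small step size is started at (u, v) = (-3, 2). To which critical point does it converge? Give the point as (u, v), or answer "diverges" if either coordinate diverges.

(-4, 3)

h is separable, so gradient descent decouples: u follows -∂h/∂u, v follows -∂h/∂v.
∂h/∂u = -6(u + 1)(u + 4); at u=-3 this is 12, so u decreases.
∂h/∂v = -12(v - 4)(v - 3)(v - 1); at v=2 this is -24, so v increases.
u converges to its nearest critical value -4 (a local min of the u-part); v converges to 3. The iterate converges to (-4, 3).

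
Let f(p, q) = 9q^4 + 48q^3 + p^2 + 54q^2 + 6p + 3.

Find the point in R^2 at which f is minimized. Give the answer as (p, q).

(-3, -3)

f(p,q) separates as A(p) + B(q) + 3, so its minimum is min A + min B + 3.
A'(p) = 2p + 6 vanishes at p ∈ {-3}; B'(q) = 36q(q + 1)(q + 3) vanishes at q ∈ {-3, -1, 0}.
Local minima of A (where A''>0): A(-3)=-9. Local minima of B: B(-3)=-81, B(0)=0.
So the global minimum of f is A(-3) + B(-3) + 3 = -9 − 81 + 3 = -87, attained at (-3, -3).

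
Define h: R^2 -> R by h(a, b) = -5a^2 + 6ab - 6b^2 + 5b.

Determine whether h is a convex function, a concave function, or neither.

h is quadratic, so its Hessian is the constant matrix H = [[-10, 6], [6, -12]].
det(H) = 84, tr(H) = -22.
det(H) > 0 and tr(H) < 0, so H is negative definite everywhere: concave.

concave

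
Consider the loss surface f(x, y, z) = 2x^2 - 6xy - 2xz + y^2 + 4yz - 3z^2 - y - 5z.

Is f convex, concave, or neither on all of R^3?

f is quadratic, so its Hessian is the constant matrix H = [[4, -6, -2], [-6, 2, 4], [-2, 4, -6]].
Leading principal minors: 4, -28, 192.
Neither pattern holds ⇒ H is indefinite ⇒ neither convex nor concave.

neither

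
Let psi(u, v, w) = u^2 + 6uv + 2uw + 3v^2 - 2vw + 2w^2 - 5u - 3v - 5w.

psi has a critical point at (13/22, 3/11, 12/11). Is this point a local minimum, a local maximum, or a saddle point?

saddle point

The Hessian is constant: H = [[2, 6, 2], [6, 6, -2], [2, -2, 4]].
Leading principal minors: Δ₁ = 2, Δ₂ = -24, Δ₃ = -176.
The minors fit neither the all-positive nor the alternating-sign pattern, so H is indefinite: a saddle point.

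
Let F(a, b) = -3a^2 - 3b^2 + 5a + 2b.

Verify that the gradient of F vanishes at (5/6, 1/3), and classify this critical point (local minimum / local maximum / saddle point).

local maximum

∇F = (-6a + 5, -6b + 2); substituting (5/6, 1/3) gives ∇F = (0, 0), so (5/6, 1/3) is indeed a critical point.
The Hessian of F is constant: H = [[-6, 0], [0, -6]].
det(H) = (-6)·(-6) − 0² = 36.
det(H) > 0 and tr(H) = -12 < 0, so H is negative definite and the point is a local maximum.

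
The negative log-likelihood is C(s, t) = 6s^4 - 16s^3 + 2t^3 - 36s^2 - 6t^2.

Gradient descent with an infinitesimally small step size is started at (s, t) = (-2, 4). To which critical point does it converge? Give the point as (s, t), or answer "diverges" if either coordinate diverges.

(-1, 2)

C is separable, so gradient descent decouples: s follows -∂C/∂s, t follows -∂C/∂t.
∂C/∂s = 24s(s - 3)(s + 1); at s=-2 this is -240, so s increases.
∂C/∂t = 6t(t - 2); at t=4 this is 48, so t decreases.
s converges to its nearest critical value -1 (a local min of the s-part); t converges to 2. The iterate converges to (-1, 2).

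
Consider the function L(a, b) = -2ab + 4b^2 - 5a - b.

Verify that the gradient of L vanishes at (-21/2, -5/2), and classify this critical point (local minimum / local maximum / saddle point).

saddle point

∇L = (-2b - 5, -2a + 8b - 1); substituting (-21/2, -5/2) gives ∇L = (0, 0), so (-21/2, -5/2) is indeed a critical point.
The Hessian of L is constant: H = [[0, -2], [-2, 8]].
det(H) = 0·8 − (-2)² = -4.
Since det(H) < 0, H is indefinite and the critical point is a saddle point.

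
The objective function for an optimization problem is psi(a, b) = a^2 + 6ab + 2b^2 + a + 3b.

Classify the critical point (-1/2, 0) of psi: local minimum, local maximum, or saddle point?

saddle point

The Hessian of psi is constant: H = [[2, 6], [6, 4]].
det(H) = 2·4 − 6² = -28.
Since det(H) < 0, H is indefinite and the critical point is a saddle point.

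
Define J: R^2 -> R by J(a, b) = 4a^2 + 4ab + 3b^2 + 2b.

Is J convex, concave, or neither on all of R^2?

convex

J is quadratic, so its Hessian is the constant matrix H = [[8, 4], [4, 6]].
det(H) = 32, tr(H) = 14.
det(H) > 0 and tr(H) > 0, so H is positive definite everywhere: convex.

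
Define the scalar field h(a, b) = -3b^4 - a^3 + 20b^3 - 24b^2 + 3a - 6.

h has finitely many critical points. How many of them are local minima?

1

h separates as a function of a plus a function of b, so ∇h=0 decouples.
∂h/∂a = -3(a - 1)(a + 1) = 0 at a ∈ {-1, 1}; ∂h/∂b = -12b(b - 4)(b - 1) = 0 at b ∈ {0, 1, 4}.
The Hessian is diagonal: diag(h_aa, h_bb). Second derivatives: h_aa(-1)=6, h_aa(1)=-6; h_bb(0)=-48, h_bb(1)=36, h_bb(4)=-144.
Local minima occur where both diagonal entries positive: (-1, 1). Count: 1.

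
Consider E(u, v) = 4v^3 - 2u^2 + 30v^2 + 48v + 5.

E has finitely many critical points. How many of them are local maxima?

1

E separates as a function of u plus a function of v, so ∇E=0 decouples.
∂E/∂u = -4u = 0 at u ∈ {0}; ∂E/∂v = 12(v + 1)(v + 4) = 0 at v ∈ {-4, -1}.
The Hessian is diagonal: diag(E_uu, E_vv). Second derivatives: E_uu(0)=-4; E_vv(-4)=-36, E_vv(-1)=36.
Local maxima occur where both diagonal entries negative: (0, -4). Count: 1.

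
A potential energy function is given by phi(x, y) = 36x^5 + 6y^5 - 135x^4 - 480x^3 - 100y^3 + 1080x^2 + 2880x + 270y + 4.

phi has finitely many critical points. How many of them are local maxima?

phi separates as a function of x plus a function of y, so ∇phi=0 decouples.
∂phi/∂x = 180(x - 4)(x - 2)(x + 1)(x + 2) = 0 at x ∈ {-2, -1, 2, 4}; ∂phi/∂y = 30(y - 3)(y - 1)(y + 1)(y + 3) = 0 at y ∈ {-3, -1, 1, 3}.
The Hessian is diagonal: diag(phi_xx, phi_yy). Second derivatives: phi_xx(-2)=-4320, phi_xx(-1)=2700, phi_xx(2)=-4320, phi_xx(4)=10800; phi_yy(-3)=-1440, phi_yy(-1)=480, phi_yy(1)=-480, phi_yy(3)=1440.
Local maxima occur where both diagonal entries negative: (-2, -3), (-2, 1), (2, -3), (2, 1). Count: 4.

4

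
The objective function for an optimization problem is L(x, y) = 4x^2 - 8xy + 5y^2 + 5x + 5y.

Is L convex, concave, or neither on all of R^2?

convex

L is quadratic, so its Hessian is the constant matrix H = [[8, -8], [-8, 10]].
det(H) = 16, tr(H) = 18.
det(H) > 0 and tr(H) > 0, so H is positive definite everywhere: convex.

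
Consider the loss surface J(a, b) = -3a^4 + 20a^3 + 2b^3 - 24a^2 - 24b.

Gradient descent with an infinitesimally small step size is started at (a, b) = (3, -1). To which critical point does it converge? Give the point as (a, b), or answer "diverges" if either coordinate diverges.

(1, 2)

J is separable, so gradient descent decouples: a follows -∂J/∂a, b follows -∂J/∂b.
∂J/∂a = -12a(a - 4)(a - 1); at a=3 this is 72, so a decreases.
∂J/∂b = 6(b - 2)(b + 2); at b=-1 this is -18, so b increases.
a converges to its nearest critical value 1 (a local min of the a-part); b converges to 2. The iterate converges to (1, 2).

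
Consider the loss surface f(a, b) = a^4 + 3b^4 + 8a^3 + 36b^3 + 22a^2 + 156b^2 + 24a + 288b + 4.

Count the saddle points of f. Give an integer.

4

f separates as a function of a plus a function of b, so ∇f=0 decouples.
∂f/∂a = 4(a + 1)(a + 2)(a + 3) = 0 at a ∈ {-3, -2, -1}; ∂f/∂b = 12(b + 2)(b + 3)(b + 4) = 0 at b ∈ {-4, -3, -2}.
The Hessian is diagonal: diag(f_aa, f_bb). Second derivatives: f_aa(-3)=8, f_aa(-2)=-4, f_aa(-1)=8; f_bb(-4)=24, f_bb(-3)=-12, f_bb(-2)=24.
Saddle points occur where the two diagonal entries have opposite signs: (-3, -3), (-2, -4), (-2, -2), (-1, -3). Count: 4.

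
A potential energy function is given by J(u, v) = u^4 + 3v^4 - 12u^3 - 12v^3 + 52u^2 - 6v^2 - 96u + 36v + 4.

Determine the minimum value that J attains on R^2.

J(u,v) separates as P(u) + Q(v) + 4, so its minimum is min P + min Q + 4.
P'(u) = 4(u - 4)(u - 3)(u - 2) vanishes at u ∈ {2, 3, 4}; Q'(v) = 12(v - 3)(v - 1)(v + 1) vanishes at v ∈ {-1, 1, 3}.
Local minima of P (where P''>0): P(2)=-64, P(4)=-64. Local minima of Q: Q(-1)=-27, Q(3)=-27.
So the global minimum of J is P(2) + Q(-1) + 4 = -64 − 27 + 4 = -87, attained at (2, -1).

-87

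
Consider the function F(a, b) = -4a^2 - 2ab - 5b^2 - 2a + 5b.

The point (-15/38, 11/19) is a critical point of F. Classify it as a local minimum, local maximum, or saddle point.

local maximum

The Hessian of F is constant: H = [[-8, -2], [-2, -10]].
det(H) = (-8)·(-10) − (-2)² = 76.
det(H) > 0 and tr(H) = -18 < 0, so H is negative definite and the point is a local maximum.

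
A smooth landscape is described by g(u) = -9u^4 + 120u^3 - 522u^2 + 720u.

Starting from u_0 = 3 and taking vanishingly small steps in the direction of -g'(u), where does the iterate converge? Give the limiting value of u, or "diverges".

g'(u) = -36(u - 5)(u - 4)(u - 1), so g'(3) = -144.
Gradient descent moves in the -g' direction, i.e. u is increasing.
The nearest critical point in that direction is u = 4, where g'' = 108 > 0 (a local minimum). The iterate converges there.

4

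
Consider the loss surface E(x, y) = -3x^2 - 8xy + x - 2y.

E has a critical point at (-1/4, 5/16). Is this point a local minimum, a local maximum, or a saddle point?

saddle point

The Hessian of E is constant: H = [[-6, -8], [-8, 0]].
det(H) = (-6)·0 − (-8)² = -64.
Since det(H) < 0, H is indefinite and the critical point is a saddle point.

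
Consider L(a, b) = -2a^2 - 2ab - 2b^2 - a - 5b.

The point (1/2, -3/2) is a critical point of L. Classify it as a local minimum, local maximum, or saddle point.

local maximum

The Hessian of L is constant: H = [[-4, -2], [-2, -4]].
det(H) = (-4)·(-4) − (-2)² = 12.
det(H) > 0 and tr(H) = -8 < 0, so H is negative definite and the point is a local maximum.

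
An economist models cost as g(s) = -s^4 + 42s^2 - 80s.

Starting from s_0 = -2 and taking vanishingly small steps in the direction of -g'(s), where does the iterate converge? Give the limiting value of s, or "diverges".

g'(s) = -4(s - 4)(s - 1)(s + 5), so g'(-2) = -216.
Gradient descent moves in the -g' direction, i.e. s is increasing.
The nearest critical point in that direction is s = 1, where g'' = 72 > 0 (a local minimum). The iterate converges there.

1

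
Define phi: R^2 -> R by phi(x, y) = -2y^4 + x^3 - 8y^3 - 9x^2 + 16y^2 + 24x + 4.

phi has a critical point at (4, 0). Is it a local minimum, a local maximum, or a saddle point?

local minimum

The mixed partial ∂²phi/∂x∂y is 0, so the Hessian at any point is diag(phi_xx, phi_yy) = diag(6(x - 3), 8(-3y^2 - 6y + 4)).
At (4, 0): H = diag(6, 32).
Both eigenvalues are positive, so H is positive definite: a local minimum.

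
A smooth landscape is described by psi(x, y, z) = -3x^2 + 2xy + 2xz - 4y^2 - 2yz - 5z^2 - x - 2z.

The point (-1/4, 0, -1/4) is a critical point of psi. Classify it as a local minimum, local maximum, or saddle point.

local maximum

The Hessian is constant: H = [[-6, 2, 2], [2, -8, -2], [2, -2, -10]].
Leading principal minors: Δ₁ = -6, Δ₂ = 44, Δ₃ = -400.
The minors alternate sign starting negative (−, +, −), so H is negative definite: a local maximum.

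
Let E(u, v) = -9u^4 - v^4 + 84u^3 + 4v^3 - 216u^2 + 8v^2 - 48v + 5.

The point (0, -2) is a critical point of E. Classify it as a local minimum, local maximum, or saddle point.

The mixed partial ∂²E/∂u∂v is 0, so the Hessian at any point is diag(E_uu, E_vv) = diag(36(-3u^2 + 14u - 12), 4(-3v^2 + 6v + 4)).
At (0, -2): H = diag(-432, -80).
Both eigenvalues are negative, so H is negative definite: a local maximum.

local maximum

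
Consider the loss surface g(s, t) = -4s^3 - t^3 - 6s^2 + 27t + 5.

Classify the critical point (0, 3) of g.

local maximum

The mixed partial ∂²g/∂s∂t is 0, so the Hessian at any point is diag(g_ss, g_tt) = diag(-12(2s + 1), -6t).
At (0, 3): H = diag(-12, -18).
Both eigenvalues are negative, so H is negative definite: a local maximum.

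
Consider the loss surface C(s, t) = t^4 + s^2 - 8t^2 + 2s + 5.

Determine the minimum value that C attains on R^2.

C(s,t) separates as P(s) + Q(t) + 5, so its minimum is min P + min Q + 5.
P'(s) = 2s + 2 vanishes at s ∈ {-1}; Q'(t) = 4t(t - 2)(t + 2) vanishes at t ∈ {-2, 0, 2}.
Local minima of P (where P''>0): P(-1)=-1. Local minima of Q: Q(-2)=-16, Q(2)=-16.
So the global minimum of C is P(-1) + Q(-2) + 5 = -1 − 16 + 5 = -12, attained at (-1, -2).

-12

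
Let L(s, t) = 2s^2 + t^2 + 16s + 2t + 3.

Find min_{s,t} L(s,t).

-30

L(s,t) separates as P(s) + Q(t) + 3, so its minimum is min P + min Q + 3.
P'(s) = 4s + 16 vanishes at s ∈ {-4}; Q'(t) = 2(t + 1) vanishes at t ∈ {-1}.
Local minima of P (where P''>0): P(-4)=-32. Local minima of Q: Q(-1)=-1.
So the global minimum of L is P(-4) + Q(-1) + 3 = -32 − 1 + 3 = -30, attained at (-4, -1).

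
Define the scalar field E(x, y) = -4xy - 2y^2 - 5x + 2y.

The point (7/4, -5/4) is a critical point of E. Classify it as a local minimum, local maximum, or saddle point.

The Hessian of E is constant: H = [[0, -4], [-4, -4]].
det(H) = 0·(-4) − (-4)² = -16.
Since det(H) < 0, H is indefinite and the critical point is a saddle point.

saddle point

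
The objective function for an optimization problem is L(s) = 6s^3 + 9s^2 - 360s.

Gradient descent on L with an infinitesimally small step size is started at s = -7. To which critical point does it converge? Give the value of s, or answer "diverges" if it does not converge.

L'(s) = 18(s - 4)(s + 5), so L'(-7) = 396.
Gradient descent moves in the -L' direction, i.e. s is decreasing.
There is no critical point below s=-7, and L' keeps the same sign, so the iterate runs off to −∞.

diverges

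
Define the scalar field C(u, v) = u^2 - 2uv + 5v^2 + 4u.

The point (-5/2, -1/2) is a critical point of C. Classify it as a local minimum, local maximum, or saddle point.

The Hessian of C is constant: H = [[2, -2], [-2, 10]].
det(H) = 2·10 − (-2)² = 16.
det(H) > 0 and tr(H) = 12 > 0, so H is positive definite and the point is a local minimum.

local minimum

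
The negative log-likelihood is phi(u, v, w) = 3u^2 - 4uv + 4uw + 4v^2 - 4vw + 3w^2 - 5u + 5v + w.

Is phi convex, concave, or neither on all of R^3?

phi is quadratic, so its Hessian is the constant matrix H = [[6, -4, 4], [-4, 8, -4], [4, -4, 6]].
Leading principal minors: 6, 32, 96.
All positive ⇒ H ≻ 0 ⇒ convex.

convex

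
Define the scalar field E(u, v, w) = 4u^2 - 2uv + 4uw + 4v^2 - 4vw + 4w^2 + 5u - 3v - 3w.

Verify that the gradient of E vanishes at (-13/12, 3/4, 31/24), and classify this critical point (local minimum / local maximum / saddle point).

local minimum

∇E = (8u - 2v + 4w + 5, -2u + 8v - 4w - 3, 4u - 4v + 8w - 3); substituting (-13/12, 3/4, 31/24) gives ∇E = (0, 0, 0), so (-13/12, 3/4, 31/24) is indeed a critical point.
The Hessian is constant: H = [[8, -2, 4], [-2, 8, -4], [4, -4, 8]].
Leading principal minors: Δ₁ = 8, Δ₂ = 60, Δ₃ = 288.
All leading minors are positive, so H is positive definite: a local minimum.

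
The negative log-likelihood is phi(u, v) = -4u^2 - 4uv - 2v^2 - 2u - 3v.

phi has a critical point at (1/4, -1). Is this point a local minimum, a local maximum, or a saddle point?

The Hessian of phi is constant: H = [[-8, -4], [-4, -4]].
det(H) = (-8)·(-4) − (-4)² = 16.
det(H) > 0 and tr(H) = -12 < 0, so H is negative definite and the point is a local maximum.

local maximum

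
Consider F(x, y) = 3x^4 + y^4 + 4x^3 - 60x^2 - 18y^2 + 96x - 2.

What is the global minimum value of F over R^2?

F(x,y) separates as P(x) + Q(y) − 2, so its minimum is min P + min Q − 2.
P'(x) = 12(x - 2)(x - 1)(x + 4) vanishes at x ∈ {-4, 1, 2}; Q'(y) = 4y(y - 3)(y + 3) vanishes at y ∈ {-3, 0, 3}.
Local minima of P (where P''>0): P(-4)=-832, P(2)=32. Local minima of Q: Q(-3)=-81, Q(3)=-81.
So the global minimum of F is P(-4) + Q(-3) − 2 = -832 − 81 − 2 = -915, attained at (-4, -3).

-915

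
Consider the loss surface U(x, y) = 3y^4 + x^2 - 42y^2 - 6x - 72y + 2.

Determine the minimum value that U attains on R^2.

U(x,y) separates as P(x) + Q(y) + 2, so its minimum is min P + min Q + 2.
P'(x) = 2x - 6 vanishes at x ∈ {3}; Q'(y) = 12(y - 3)(y + 1)(y + 2) vanishes at y ∈ {-2, -1, 3}.
Local minima of P (where P''>0): P(3)=-9. Local minima of Q: Q(-2)=24, Q(3)=-351.
So the global minimum of U is P(3) + Q(3) + 2 = -9 − 351 + 2 = -358, attained at (3, 3).

-358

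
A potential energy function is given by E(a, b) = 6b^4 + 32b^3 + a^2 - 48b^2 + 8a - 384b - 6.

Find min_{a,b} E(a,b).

E(a,b) separates as P(a) + Q(b) − 6, so its minimum is min P + min Q − 6.
P'(a) = 2a + 8 vanishes at a ∈ {-4}; Q'(b) = 24(b - 2)(b + 2)(b + 4) vanishes at b ∈ {-4, -2, 2}.
Local minima of P (where P''>0): P(-4)=-16. Local minima of Q: Q(-4)=256, Q(2)=-608.
So the global minimum of E is P(-4) + Q(2) − 6 = -16 − 608 − 6 = -630, attained at (-4, 2).

-630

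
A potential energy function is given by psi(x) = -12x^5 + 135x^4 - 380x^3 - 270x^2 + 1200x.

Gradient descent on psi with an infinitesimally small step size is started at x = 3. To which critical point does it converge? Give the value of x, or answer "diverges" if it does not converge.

psi'(x) = -60(x - 5)(x - 4)(x - 1)(x + 1), so psi'(3) = -960.
Gradient descent moves in the -psi' direction, i.e. x is increasing.
The nearest critical point in that direction is x = 4, where psi'' = 900 > 0 (a local minimum). The iterate converges there.

4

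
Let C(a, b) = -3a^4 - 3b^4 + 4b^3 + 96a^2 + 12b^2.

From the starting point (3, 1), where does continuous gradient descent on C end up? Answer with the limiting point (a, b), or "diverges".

(0, 0)

C is separable, so gradient descent decouples: a follows -∂C/∂a, b follows -∂C/∂b.
∂C/∂a = -12a(a - 4)(a + 4); at a=3 this is 252, so a decreases.
∂C/∂b = -12b(b - 2)(b + 1); at b=1 this is 24, so b decreases.
a converges to its nearest critical value 0 (a local min of the a-part); b converges to 0. The iterate converges to (0, 0).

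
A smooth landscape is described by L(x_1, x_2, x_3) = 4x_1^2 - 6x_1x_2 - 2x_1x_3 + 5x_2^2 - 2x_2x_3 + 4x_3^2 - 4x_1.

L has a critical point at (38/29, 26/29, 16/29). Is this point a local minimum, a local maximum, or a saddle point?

The Hessian is constant: H = [[8, -6, -2], [-6, 10, -2], [-2, -2, 8]].
Leading principal minors: Δ₁ = 8, Δ₂ = 44, Δ₃ = 232.
All leading minors are positive, so H is positive definite: a local minimum.

local minimum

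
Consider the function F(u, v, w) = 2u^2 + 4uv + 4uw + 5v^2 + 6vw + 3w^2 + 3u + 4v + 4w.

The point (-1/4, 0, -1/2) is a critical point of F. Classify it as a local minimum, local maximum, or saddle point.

The Hessian is constant: H = [[4, 4, 4], [4, 10, 6], [4, 6, 6]].
Leading principal minors: Δ₁ = 4, Δ₂ = 24, Δ₃ = 32.
All leading minors are positive, so H is positive definite: a local minimum.

local minimum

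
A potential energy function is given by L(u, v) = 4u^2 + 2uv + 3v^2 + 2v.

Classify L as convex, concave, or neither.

L is quadratic, so its Hessian is the constant matrix H = [[8, 2], [2, 6]].
det(H) = 44, tr(H) = 14.
det(H) > 0 and tr(H) > 0, so H is positive definite everywhere: convex.

convex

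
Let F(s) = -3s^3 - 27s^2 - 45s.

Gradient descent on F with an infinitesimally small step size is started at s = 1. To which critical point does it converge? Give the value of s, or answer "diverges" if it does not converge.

F'(s) = -9(s + 1)(s + 5), so F'(1) = -108.
Gradient descent moves in the -F' direction, i.e. s is increasing.
There is no critical point above s=1, and F' keeps the same sign, so the iterate runs off to +∞.

diverges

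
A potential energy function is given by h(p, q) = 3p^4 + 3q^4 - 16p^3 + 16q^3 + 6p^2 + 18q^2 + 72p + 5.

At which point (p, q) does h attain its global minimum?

(-1, -3)

h(p,q) separates as A(p) + B(q) + 5, so its minimum is min A + min B + 5.
A'(p) = 12(p - 3)(p - 2)(p + 1) vanishes at p ∈ {-1, 2, 3}; B'(q) = 12q(q + 1)(q + 3) vanishes at q ∈ {-3, -1, 0}.
Local minima of A (where A''>0): A(-1)=-47, A(3)=81. Local minima of B: B(-3)=-27, B(0)=0.
So the global minimum of h is A(-1) + B(-3) + 5 = -47 − 27 + 5 = -69, attained at (-1, -3).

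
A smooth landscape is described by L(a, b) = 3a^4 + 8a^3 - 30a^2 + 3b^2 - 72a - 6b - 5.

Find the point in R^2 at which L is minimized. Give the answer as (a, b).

L(a,b) separates as P(a) + Q(b) − 5, so its minimum is min P + min Q − 5.
P'(a) = 12(a - 2)(a + 1)(a + 3) vanishes at a ∈ {-3, -1, 2}; Q'(b) = 6b - 6 vanishes at b ∈ {1}.
Local minima of P (where P''>0): P(-3)=-27, P(2)=-152. Local minima of Q: Q(1)=-3.
So the global minimum of L is P(2) + Q(1) − 5 = -152 − 3 − 5 = -160, attained at (2, 1).

(2, 1)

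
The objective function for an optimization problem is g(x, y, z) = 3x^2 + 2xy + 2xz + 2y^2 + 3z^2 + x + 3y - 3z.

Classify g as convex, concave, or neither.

g is quadratic, so its Hessian is the constant matrix H = [[6, 2, 2], [2, 4, 0], [2, 0, 6]].
Leading principal minors: 6, 20, 104.
All positive ⇒ H ≻ 0 ⇒ convex.

convex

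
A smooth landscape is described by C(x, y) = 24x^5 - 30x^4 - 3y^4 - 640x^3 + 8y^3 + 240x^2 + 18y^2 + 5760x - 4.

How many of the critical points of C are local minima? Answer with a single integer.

2

C separates as a function of x plus a function of y, so ∇C=0 decouples.
∂C/∂x = 120(x - 4)(x - 2)(x + 2)(x + 3) = 0 at x ∈ {-3, -2, 2, 4}; ∂C/∂y = -12y(y - 3)(y + 1) = 0 at y ∈ {-1, 0, 3}.
The Hessian is diagonal: diag(C_xx, C_yy). Second derivatives: C_xx(-3)=-4200, C_xx(-2)=2880, C_xx(2)=-4800, C_xx(4)=10080; C_yy(-1)=-48, C_yy(0)=36, C_yy(3)=-144.
Local minima occur where both diagonal entries positive: (-2, 0), (4, 0). Count: 2.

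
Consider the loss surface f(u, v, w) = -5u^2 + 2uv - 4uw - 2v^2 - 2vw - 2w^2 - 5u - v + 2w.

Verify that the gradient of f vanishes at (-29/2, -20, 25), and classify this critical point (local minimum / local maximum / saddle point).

local maximum

∇f = (-10u + 2v - 4w - 5, 2u - 4v - 2w - 1, -4u - 2v - 4w + 2); substituting (-29/2, -20, 25) gives ∇f = (0, 0, 0), so (-29/2, -20, 25) is indeed a critical point.
The Hessian is constant: H = [[-10, 2, -4], [2, -4, -2], [-4, -2, -4]].
Leading principal minors: Δ₁ = -10, Δ₂ = 36, Δ₃ = -8.
The minors alternate sign starting negative (−, +, −), so H is negative definite: a local maximum.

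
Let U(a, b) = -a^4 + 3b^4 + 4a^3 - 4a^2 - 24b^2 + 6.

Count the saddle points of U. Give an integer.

U separates as a function of a plus a function of b, so ∇U=0 decouples.
∂U/∂a = -4a(a - 2)(a - 1) = 0 at a ∈ {0, 1, 2}; ∂U/∂b = 12b(b - 2)(b + 2) = 0 at b ∈ {-2, 0, 2}.
The Hessian is diagonal: diag(U_aa, U_bb). Second derivatives: U_aa(0)=-8, U_aa(1)=4, U_aa(2)=-8; U_bb(-2)=96, U_bb(0)=-48, U_bb(2)=96.
Saddle points occur where the two diagonal entries have opposite signs: (0, -2), (0, 2), (1, 0), (2, -2), (2, 2). Count: 5.

5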